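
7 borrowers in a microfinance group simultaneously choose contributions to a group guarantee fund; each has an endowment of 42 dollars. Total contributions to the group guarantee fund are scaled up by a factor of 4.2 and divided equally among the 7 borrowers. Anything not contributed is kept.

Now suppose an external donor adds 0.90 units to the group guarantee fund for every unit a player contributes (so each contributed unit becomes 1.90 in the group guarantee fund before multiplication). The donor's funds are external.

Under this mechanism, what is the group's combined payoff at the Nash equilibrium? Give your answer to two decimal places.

2346.12 dollars

With the mechanism, a contributed unit returns 4.2 × 1.90 / 7 = 1.1400 per unit of net cost to the contributor — now above 1 — so contributing fully is weakly dominant for every player.
At the Nash equilibrium everyone contributes 42. Group total payoff = 4.2 × 1.90 × 294 = 2346.12.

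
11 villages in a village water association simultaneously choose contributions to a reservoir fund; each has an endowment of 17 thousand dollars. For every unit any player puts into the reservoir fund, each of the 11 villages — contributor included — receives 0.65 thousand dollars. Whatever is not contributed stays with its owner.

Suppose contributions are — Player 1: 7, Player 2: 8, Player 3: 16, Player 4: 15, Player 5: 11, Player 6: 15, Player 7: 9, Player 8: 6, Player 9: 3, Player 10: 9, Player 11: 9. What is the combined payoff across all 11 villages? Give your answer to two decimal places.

Total contributed: 7 + 8 + 16 + 15 + 11 + 15 + 9 + 6 + 3 + 9 + 9 = 108; total kept: 11 × 17 − 108 = 79.
The reservoir fund pays out 0.65 × 11 × 108 = 772.20 in aggregate.
Group total = 79 + 772.20 = 851.20.

851.20 thousand dollars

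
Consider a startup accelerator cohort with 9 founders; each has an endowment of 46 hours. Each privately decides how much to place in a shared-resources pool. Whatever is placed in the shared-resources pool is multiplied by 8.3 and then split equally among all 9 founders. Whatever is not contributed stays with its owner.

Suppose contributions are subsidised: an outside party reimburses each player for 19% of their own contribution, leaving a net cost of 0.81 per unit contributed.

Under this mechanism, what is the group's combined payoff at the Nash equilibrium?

3514.86 hours

The effective private return per unit is now (8.3/9) / 0.81 = 1.1385 > 1, so every player's dominant strategy flips to full contribution.
So the Nash equilibrium is full contribution by all 9; the group earns 9 × (46 × 0.19 + 8.3 × 46) = 3514.86.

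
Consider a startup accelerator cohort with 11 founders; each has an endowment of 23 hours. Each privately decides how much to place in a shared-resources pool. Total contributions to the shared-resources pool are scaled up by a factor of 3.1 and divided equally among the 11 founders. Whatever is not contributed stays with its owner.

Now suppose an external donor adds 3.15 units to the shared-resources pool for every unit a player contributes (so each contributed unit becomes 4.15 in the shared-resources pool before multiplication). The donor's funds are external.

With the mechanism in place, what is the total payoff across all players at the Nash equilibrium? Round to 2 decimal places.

Under the mechanism each unit contributed yields 3.1 × 4.15 / 11 = 1.1695 back to its contributor per unit of net cost, which exceeds 1, making full contribution the dominant choice for everyone.
At the Nash equilibrium everyone contributes 23. Group total payoff = 3.1 × 4.15 × 253 = 3254.85.

3254.85 hours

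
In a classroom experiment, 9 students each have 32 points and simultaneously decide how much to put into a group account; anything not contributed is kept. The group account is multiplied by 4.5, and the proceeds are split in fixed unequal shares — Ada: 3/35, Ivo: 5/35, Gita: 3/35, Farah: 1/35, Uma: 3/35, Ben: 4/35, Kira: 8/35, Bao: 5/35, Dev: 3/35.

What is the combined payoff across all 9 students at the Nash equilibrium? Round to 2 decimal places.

For player j, contributing a unit is worthwhile iff 4.5 × (j's share) ≥ 1, i.e. iff j's share is at least 0.2222.
The only share above 0.2222 is Kira's 8/35, contributing 32; the remaining 8 contribute 0. Total contributed: 32.
The group account pays out 4.5 × 32 = 144.00 in total (split across the unequal shares, but the aggregate is all that matters for the group sum).
The 8 free-riders keep 32 each, adding 256. Group total = 256 + 144.00 = 400.00.

400.00 points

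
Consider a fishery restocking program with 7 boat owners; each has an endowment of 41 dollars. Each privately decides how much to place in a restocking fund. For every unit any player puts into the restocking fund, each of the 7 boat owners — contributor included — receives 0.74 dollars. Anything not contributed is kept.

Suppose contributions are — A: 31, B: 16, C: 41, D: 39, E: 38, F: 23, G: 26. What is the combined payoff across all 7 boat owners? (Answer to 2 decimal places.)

Total contributed: 31 + 16 + 41 + 39 + 38 + 23 + 26 = 214; total kept: 7 × 41 − 214 = 73.
The restocking fund pays out 0.74 × 7 × 214 = 1108.52 in aggregate.
Group total = 73 + 1108.52 = 1181.52.

1181.52 dollars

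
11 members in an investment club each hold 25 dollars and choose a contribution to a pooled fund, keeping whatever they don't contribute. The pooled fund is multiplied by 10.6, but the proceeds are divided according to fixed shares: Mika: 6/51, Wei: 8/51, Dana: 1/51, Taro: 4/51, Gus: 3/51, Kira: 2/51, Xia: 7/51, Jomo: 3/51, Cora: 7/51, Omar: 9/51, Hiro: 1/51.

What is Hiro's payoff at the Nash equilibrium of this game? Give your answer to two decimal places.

50.98 dollars

For player j, contributing a unit is worthwhile iff 10.6 × (j's share) ≥ 1, i.e. iff j's share is at least 0.0943.
Mika, Wei, Xia, Cora and Omar clear that bar, contributing 25 each; the remaining 6 contribute 0. Total contributed: 125.
Hiro keeps 25 and receives 10.6 × 125 × 1/51 = 25.98 from the pooled fund, for a payoff of 50.98.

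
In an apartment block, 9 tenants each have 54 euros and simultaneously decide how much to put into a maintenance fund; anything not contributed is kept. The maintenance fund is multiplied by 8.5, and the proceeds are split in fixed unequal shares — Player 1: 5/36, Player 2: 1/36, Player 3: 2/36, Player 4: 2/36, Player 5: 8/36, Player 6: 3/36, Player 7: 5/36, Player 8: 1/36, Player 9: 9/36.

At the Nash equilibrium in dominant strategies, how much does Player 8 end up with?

105.00 euros

A player with share s gets back 8.5·s per unit contributed, so full contribution is dominant for anyone with s > 1/8.5 = 0.1176 and zero contribution is dominant for anyone below.
The shares above 0.1176 belong to Player 1, Player 5, Player 7 and Player 9, contributing 54 each; the remaining 5 contribute 0. Total contributed: 216.
Player 8 keeps 54 and receives 8.5 × 216 × 1/36 = 51.00 from the maintenance fund, for a payoff of 105.00.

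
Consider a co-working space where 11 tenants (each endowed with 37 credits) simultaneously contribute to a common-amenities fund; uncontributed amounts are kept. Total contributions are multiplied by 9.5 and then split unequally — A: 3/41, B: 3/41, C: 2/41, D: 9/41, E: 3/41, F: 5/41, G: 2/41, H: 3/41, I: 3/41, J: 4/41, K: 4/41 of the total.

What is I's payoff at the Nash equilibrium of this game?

88.44 credits

A player with share s gets back 9.5·s per unit contributed, so full contribution is dominant for anyone with s > 1/9.5 = 0.1053 and zero contribution is dominant for anyone below.
D and F are above the threshold, contributing 37 each; the remaining 9 contribute 0. Total contributed: 74.
I keeps 37 and receives 9.5 × 74 × 3/41 = 51.44 from the common-amenities fund, for a payoff of 88.44.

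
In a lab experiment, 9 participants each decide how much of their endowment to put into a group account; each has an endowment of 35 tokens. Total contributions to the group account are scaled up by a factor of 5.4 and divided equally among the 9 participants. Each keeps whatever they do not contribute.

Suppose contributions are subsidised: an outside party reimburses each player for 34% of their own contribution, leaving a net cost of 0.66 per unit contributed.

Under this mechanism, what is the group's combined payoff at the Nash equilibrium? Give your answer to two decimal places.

315.00 tokens

The effective private return is (5.4/9) / 0.66 = 0.9091, which is still under 1, so the mechanism doesn't change anyone's dominant strategy: zero contribution.
Everyone keeps their endowment and the group total is 9 × 35 = 315.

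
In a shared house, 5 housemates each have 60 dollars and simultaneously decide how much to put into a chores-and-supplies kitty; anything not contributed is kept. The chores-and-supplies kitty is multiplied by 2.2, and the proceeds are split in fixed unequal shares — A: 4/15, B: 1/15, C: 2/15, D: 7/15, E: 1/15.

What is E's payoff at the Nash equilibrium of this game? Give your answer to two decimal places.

For player j, contributing a unit is worthwhile iff 2.2 × (j's share) ≥ 1, i.e. iff j's share is at least 0.4545.
D alone (share 7/15) is above the threshold, contributing 60; the remaining 4 contribute 0. Total contributed: 60.
E keeps 60 and receives 2.2 × 60 × 1/15 = 8.80 from the chores-and-supplies kitty, for a payoff of 68.80.

68.80 dollars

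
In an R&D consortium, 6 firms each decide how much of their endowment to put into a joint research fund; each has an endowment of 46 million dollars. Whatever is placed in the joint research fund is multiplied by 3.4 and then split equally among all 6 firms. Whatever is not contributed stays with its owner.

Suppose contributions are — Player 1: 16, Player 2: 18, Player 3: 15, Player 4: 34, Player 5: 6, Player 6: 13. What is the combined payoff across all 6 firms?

520.80 million dollars

Total contributed: 16 + 18 + 15 + 34 + 6 + 13 = 102; total kept: 6 × 46 − 102 = 174.
The joint research fund pays out 3.4 × 102 = 346.80 in aggregate.
Group total = 174 + 346.80 = 520.80.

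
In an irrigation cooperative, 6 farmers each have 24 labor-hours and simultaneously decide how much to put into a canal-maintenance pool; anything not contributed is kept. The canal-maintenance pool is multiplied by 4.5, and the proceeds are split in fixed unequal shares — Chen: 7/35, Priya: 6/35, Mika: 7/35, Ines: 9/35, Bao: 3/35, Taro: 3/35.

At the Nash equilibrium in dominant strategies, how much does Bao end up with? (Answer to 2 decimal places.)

33.26 labor-hours

For player j, contributing a unit is worthwhile iff 4.5 × (j's share) ≥ 1, i.e. iff j's share is at least 0.2222.
Ines alone (share 9/35) is above the threshold, contributing 24; the remaining 5 contribute 0. Total contributed: 24.
Bao keeps 24 and receives 4.5 × 24 × 3/35 = 9.26 from the canal-maintenance pool, for a payoff of 33.26.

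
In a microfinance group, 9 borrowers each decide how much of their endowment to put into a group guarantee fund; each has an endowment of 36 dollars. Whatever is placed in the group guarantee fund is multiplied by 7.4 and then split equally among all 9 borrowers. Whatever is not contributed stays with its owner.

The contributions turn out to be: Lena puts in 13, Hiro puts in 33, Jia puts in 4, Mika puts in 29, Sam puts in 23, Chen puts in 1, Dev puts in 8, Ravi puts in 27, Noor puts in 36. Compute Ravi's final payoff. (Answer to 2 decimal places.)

Total contributed: 13 + 33 + 4 + 29 + 23 + 1 + 8 + 27 + 36 = 174.
Each receives 7.4 × 174 / 9 = 143.07 from the group guarantee fund.
Ravi keeps 36 − 27 = 9, so Ravi's payoff is 9 + 143.07 = 152.07.

152.07 dollars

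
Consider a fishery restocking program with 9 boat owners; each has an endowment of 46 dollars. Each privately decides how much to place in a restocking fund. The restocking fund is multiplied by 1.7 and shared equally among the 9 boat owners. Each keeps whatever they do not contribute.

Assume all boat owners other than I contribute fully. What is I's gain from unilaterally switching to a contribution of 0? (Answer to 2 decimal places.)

Switching from a contribution of 46 to 0 lets I keep an extra 46 dollars, but lowers the restocking fund by 46, which costs I their own share of that drop: 1.7/9 × 46 = 8.69.
Net gain = 46 − 8.69 = 37.31. The private return per contributed unit (0.1889) is below 1, so free-riding is indeed the best response regardless of what the others do.

37.31 dollars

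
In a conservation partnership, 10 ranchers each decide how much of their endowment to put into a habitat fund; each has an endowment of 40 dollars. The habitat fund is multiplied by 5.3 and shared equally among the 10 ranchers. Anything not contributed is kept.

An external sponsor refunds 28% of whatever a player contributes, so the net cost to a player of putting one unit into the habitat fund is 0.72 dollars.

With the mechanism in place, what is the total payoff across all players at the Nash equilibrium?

400.00 dollars

With the mechanism, a contributed unit returns (5.3/10) / 0.72 = 0.7361 per unit of net cost — still below 1 — so contributing 0 remains dominant for every player.
Everyone keeps their endowment and the group total is 10 × 40 = 400.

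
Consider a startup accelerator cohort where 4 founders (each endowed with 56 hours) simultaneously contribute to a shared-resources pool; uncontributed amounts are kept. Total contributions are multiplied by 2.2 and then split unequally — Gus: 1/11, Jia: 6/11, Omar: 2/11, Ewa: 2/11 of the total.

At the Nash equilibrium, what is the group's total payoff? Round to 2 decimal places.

Player j's private return per contributed unit is 2.2 × (j's share). Contributing is weakly dominant for j when that share is at least 1/2.2 = 0.4545, and contributing 0 is dominant otherwise.
Jia alone (share 6/11) is above the threshold, contributing 56; the remaining 3 contribute 0. Total contributed: 56.
The shared-resources pool pays out 2.2 × 56 = 123.20 in total (split across the unequal shares, but the aggregate is all that matters for the group sum).
The 3 free-riders keep 56 each, adding 168. Group total = 168 + 123.20 = 291.20.

291.20 hours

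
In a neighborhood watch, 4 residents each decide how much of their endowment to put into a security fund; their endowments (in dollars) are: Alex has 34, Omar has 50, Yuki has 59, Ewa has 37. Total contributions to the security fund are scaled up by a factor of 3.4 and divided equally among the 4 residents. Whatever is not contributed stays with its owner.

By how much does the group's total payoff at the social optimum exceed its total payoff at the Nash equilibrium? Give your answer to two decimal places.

The private return per contributed unit is 3.4/4 = 0.8500 < 1 for every player regardless of endowment, so the Nash equilibrium is zero contribution and the group total is Σ E_j = 34 + 50 + 59 + 37 = 180.
Each contributed unit returns 3.400 to the group, so the social optimum is full contribution by everyone: group total = 3.400 × 180 = 612.00.
Efficiency loss = (3.400 − 1) × 180 = 432.00.

432.00 dollars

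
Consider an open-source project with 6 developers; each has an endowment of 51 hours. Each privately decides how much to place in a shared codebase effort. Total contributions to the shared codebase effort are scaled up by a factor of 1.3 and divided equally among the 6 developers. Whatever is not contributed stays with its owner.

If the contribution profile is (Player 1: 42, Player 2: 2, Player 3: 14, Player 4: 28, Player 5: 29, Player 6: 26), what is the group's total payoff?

348.30 hours

Total contributed: 42 + 2 + 14 + 28 + 29 + 26 = 141; total kept: 6 × 51 − 141 = 165.
The shared codebase effort pays out 1.3 × 141 = 183.30 in aggregate.
Group total = 165 + 183.30 = 348.30.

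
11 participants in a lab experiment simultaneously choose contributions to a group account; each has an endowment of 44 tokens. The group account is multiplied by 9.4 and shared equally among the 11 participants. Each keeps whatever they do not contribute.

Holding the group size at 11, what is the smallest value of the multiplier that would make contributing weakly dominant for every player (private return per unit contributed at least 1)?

11

A contributed unit returns (multiplier)/11 to its contributor.
This reaches 1 exactly when the multiplier is 11.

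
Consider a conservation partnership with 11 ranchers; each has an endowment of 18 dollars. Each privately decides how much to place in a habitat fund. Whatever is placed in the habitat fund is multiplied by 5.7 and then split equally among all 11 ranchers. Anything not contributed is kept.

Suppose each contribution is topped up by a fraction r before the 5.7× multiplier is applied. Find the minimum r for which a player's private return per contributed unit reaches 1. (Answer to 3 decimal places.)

0.930

With matching at rate r, one contributed unit becomes (1 + r) in the habitat fund and returns 5.7 × (1 + r) / 11 to the contributor.
Setting this equal to 1: 1 + r = 11/5.7 = 1.9298.
So the minimum matching rate is r = 1.9298 − 1 = 0.930.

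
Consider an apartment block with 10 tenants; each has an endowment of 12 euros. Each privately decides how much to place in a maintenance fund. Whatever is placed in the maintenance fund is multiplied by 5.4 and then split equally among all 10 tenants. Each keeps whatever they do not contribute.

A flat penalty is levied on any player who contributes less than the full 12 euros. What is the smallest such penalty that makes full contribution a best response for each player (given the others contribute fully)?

Given the others contribute fully, the best deviation is to contribute 0 (any partial contribution still incurs the fine and gives up units whose private return 0.5400 is below 1).
Deviating from 12 to 0 saves 12 euros but forfeits the deviator's share of the drop in the maintenance fund: 5.4/10 × 12 = 6.48.
So the deviation gain is 12 − 6.48 = 5.52, and the fine must be at least 5.52 euros to wipe it out.

5.52 euros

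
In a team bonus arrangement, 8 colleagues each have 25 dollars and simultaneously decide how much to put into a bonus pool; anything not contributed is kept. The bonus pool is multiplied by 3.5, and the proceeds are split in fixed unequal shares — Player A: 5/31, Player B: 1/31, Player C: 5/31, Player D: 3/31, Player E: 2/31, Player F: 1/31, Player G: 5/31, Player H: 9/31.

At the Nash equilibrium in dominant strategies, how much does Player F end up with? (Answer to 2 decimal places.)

27.82 dollars

A player with share s gets back 3.5·s per unit contributed, so full contribution is dominant for anyone with s > 1/3.5 = 0.2857 and zero contribution is dominant for anyone below.
Player H alone (share 9/31) is above the threshold, contributing 25; the remaining 7 contribute 0. Total contributed: 25.
Player F keeps 25 and receives 3.5 × 25 × 1/31 = 2.82 from the bonus pool, for a payoff of 27.82.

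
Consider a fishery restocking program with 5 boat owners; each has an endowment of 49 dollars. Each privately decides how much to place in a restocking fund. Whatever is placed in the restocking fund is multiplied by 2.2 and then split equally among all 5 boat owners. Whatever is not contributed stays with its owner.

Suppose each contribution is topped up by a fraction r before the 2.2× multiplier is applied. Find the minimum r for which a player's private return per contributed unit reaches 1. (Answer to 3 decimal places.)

With matching at rate r, one contributed unit becomes (1 + r) in the restocking fund and returns 2.2 × (1 + r) / 5 to the contributor.
Setting this equal to 1: 1 + r = 5/2.2 = 2.2727.
So the minimum matching rate is r = 2.2727 − 1 = 1.273.

1.273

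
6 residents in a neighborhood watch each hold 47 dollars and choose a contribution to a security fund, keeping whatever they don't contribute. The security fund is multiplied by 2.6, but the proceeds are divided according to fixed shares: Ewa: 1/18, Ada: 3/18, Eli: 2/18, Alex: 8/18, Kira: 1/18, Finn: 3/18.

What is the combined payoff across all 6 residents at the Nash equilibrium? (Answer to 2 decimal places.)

357.20 dollars

A player with share s gets back 2.6·s per unit contributed, so full contribution is dominant for anyone with s > 1/2.6 = 0.3846 and zero contribution is dominant for anyone below.
The only share above 0.3846 is Alex's 8/18, contributing 47; the remaining 5 contribute 0. Total contributed: 47.
The security fund pays out 2.6 × 47 = 122.20 in total (split across the unequal shares, but the aggregate is all that matters for the group sum).
The 5 free-riders keep 47 each, adding 235. Group total = 235 + 122.20 = 357.20.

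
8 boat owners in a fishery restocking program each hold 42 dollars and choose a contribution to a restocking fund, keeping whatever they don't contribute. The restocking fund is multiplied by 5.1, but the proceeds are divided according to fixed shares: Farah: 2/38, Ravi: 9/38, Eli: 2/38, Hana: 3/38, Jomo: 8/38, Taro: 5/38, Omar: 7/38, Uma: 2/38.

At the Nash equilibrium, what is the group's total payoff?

Each unit j contributes comes back to j as 5.1 × (j's share), so j prefers to contribute only if that share exceeds 1/5.1 = 0.1961; otherwise keeping the unit dominates.
Ravi and Jomo clear that bar, contributing 42 each; the remaining 6 contribute 0. Total contributed: 84.
The restocking fund pays out 5.1 × 84 = 428.40 in total (split across the unequal shares, but the aggregate is all that matters for the group sum).
The 6 free-riders keep 42 each, adding 252. Group total = 252 + 428.40 = 680.40.

680.40 dollars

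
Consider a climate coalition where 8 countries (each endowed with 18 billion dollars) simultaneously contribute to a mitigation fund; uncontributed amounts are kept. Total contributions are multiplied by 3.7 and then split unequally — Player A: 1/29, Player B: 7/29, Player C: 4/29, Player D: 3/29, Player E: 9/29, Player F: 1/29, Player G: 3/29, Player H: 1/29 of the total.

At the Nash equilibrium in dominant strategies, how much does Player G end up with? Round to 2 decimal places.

24.89 billion dollars

For player j, contributing a unit is worthwhile iff 3.7 × (j's share) ≥ 1, i.e. iff j's share is at least 0.2703.
Player E alone (share 9/29) is above the threshold, contributing 18; the remaining 7 contribute 0. Total contributed: 18.
Player G keeps 18 and receives 3.7 × 18 × 3/29 = 6.89 from the mitigation fund, for a payoff of 24.89.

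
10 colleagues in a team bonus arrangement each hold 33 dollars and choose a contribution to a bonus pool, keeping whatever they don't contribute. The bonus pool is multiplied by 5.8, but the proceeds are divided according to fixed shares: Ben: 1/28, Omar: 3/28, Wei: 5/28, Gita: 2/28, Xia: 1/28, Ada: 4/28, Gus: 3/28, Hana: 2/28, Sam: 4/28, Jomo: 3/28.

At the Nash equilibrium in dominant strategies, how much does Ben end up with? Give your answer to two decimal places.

39.84 dollars

For player j, contributing a unit is worthwhile iff 5.8 × (j's share) ≥ 1, i.e. iff j's share is at least 0.1724.
Wei alone (share 5/28) is above the threshold, contributing 33; the remaining 9 contribute 0. Total contributed: 33.
Ben keeps 33 and receives 5.8 × 33 × 1/28 = 6.84 from the bonus pool, for a payoff of 39.84.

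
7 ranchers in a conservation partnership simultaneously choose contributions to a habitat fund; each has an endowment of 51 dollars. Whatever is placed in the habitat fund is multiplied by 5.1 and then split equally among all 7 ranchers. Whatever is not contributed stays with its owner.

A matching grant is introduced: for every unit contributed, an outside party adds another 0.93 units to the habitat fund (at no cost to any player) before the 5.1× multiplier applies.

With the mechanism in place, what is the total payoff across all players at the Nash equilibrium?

With the mechanism, a contributed unit returns 5.1 × 1.93 / 7 = 1.4061 per unit of net cost to the contributor — now above 1 — so contributing fully is weakly dominant for every player.
So the Nash equilibrium is full contribution by all 7; the group earns 5.1 × 1.93 × 357 = 3513.95.

3513.95 dollars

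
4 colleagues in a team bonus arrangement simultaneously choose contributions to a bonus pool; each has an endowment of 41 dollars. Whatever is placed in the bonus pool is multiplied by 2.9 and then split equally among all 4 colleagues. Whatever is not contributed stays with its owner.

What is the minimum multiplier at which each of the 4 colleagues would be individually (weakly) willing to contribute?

A contributed unit returns (multiplier)/4 to its contributor.
This reaches 1 exactly when the multiplier is 4.

4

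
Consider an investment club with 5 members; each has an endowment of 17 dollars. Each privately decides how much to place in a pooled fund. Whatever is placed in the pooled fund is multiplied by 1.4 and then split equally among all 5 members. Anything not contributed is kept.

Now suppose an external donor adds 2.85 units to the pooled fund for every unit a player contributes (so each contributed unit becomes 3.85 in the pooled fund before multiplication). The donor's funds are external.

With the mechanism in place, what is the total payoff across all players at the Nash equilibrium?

The effective private return per unit is now 1.4 × 3.85 / 5 = 1.0780 > 1, so every player's dominant strategy flips to full contribution.
At the Nash equilibrium everyone contributes 17. Group total payoff = 1.4 × 3.85 × 85 = 458.15.

458.15 dollars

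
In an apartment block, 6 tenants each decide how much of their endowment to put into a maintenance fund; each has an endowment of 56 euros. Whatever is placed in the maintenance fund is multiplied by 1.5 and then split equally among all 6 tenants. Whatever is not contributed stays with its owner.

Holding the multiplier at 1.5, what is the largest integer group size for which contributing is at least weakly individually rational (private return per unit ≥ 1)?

1

Private return per unit is 1.5/(group size), which is ≥ 1 whenever the group size is ≤ 1.5.
The largest such integer is 1.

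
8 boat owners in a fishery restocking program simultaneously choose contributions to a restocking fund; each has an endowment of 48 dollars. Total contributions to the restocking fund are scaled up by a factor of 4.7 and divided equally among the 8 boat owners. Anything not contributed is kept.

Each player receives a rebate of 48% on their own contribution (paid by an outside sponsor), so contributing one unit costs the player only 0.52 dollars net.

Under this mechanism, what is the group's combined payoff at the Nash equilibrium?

Under the mechanism each unit contributed yields (4.7/8) / 0.52 = 1.1298 back to its contributor per unit of net cost, which exceeds 1, making full contribution the dominant choice for everyone.
At the Nash equilibrium everyone contributes 48. Group total payoff = 8 × (48 × 0.48 + 4.7 × 48) = 1989.12.

1989.12 dollars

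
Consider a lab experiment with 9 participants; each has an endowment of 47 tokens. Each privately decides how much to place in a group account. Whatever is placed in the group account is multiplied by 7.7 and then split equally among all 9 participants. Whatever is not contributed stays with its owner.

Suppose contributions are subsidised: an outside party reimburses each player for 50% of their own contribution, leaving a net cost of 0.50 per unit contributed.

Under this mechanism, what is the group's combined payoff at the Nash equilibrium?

3468.60 tokens

Under the mechanism each unit contributed yields (7.7/9) / 0.50 = 1.7111 back to its contributor per unit of net cost, which exceeds 1, making full contribution the dominant choice for everyone.
At the Nash equilibrium everyone contributes 47. Group total payoff = 9 × (47 × 0.50 + 7.7 × 47) = 3468.60.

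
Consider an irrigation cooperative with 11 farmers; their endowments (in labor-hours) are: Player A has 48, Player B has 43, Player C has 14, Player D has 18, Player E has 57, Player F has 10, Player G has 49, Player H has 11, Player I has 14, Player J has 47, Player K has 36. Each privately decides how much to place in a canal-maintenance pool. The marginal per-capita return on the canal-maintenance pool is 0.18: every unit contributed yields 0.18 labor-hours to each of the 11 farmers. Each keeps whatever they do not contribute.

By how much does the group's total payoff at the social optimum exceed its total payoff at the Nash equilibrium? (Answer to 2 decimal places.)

The private return per contributed unit is 0.18 < 1 for everyone, so the Nash equilibrium is zero contribution and the group total is Σ E_j = 48 + 43 + 14 + 18 + 57 + 10 + 49 + 11 + 14 + 47 + 36 = 347.
Each contributed unit returns 1.980 to the group, so the social optimum is full contribution by everyone: group total = 1.980 × 347 = 687.06.
Efficiency loss = (1.980 − 1) × 347 = 340.06.

340.06 labor-hours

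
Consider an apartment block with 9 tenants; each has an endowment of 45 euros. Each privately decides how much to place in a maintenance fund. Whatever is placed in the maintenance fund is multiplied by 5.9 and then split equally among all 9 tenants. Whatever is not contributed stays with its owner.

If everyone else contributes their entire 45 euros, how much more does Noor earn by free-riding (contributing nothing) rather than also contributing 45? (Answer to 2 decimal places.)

Switching from a contribution of 45 to 0 lets Noor keep an extra 45 euros, but lowers the maintenance fund by 45, which costs Noor their own share of that drop: 5.9/9 × 45 = 29.50.
Net gain = 45 − 29.50 = 15.50. The private return per contributed unit (0.6556) is below 1, so free-riding is indeed the best response regardless of what the others do.

15.50 euros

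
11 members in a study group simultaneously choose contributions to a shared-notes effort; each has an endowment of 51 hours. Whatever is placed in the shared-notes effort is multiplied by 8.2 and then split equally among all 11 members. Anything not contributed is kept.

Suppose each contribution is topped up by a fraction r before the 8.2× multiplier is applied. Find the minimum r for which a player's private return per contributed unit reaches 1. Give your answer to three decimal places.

0.341

With matching at rate r, one contributed unit becomes (1 + r) in the shared-notes effort and returns 8.2 × (1 + r) / 11 to the contributor.
Setting this equal to 1: 1 + r = 11/8.2 = 1.3415.
So the minimum matching rate is r = 1.3415 − 1 = 0.341.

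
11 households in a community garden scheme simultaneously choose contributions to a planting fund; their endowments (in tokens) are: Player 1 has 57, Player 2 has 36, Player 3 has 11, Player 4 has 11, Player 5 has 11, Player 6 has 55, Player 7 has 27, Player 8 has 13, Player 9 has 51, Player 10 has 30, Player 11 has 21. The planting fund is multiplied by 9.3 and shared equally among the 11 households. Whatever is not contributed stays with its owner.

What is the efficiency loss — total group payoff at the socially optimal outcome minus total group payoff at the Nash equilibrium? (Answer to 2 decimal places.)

The private return per contributed unit is 9.3/11 = 0.8455 < 1 for every player regardless of endowment, so the Nash equilibrium is zero contribution and the group total is Σ E_j = 57 + 36 + 11 + 11 + 11 + 55 + 27 + 13 + 51 + 30 + 21 = 323.
Each contributed unit returns 9.300 to the group, so the social optimum is full contribution by everyone: group total = 9.300 × 323 = 3003.90.
Efficiency loss = (9.300 − 1) × 323 = 2680.90.

2680.90 tokens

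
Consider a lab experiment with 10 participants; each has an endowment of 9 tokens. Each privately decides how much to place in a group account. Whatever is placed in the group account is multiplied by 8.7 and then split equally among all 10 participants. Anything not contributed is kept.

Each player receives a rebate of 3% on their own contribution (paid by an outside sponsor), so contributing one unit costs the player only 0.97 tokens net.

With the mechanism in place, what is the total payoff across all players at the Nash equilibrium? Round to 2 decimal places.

With the mechanism, a contributed unit returns (8.7/10) / 0.97 = 0.8969 per unit of net cost — still below 1 — so contributing 0 remains dominant for every player.
Everyone keeps their endowment and the group total is 10 × 9 = 90.

90.00 tokens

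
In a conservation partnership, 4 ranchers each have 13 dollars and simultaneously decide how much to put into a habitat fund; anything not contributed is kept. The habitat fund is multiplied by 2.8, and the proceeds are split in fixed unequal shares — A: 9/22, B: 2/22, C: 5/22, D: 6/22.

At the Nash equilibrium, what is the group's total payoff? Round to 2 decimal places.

75.40 dollars

A player with share s gets back 2.8·s per unit contributed, so full contribution is dominant for anyone with s > 1/2.8 = 0.3571 and zero contribution is dominant for anyone below.
The only share above 0.3571 is A's 9/22, contributing 13; the remaining 3 contribute 0. Total contributed: 13.
The habitat fund pays out 2.8 × 13 = 36.40 in total (split across the unequal shares, but the aggregate is all that matters for the group sum).
The 3 free-riders keep 13 each, adding 39. Group total = 39 + 36.40 = 75.40.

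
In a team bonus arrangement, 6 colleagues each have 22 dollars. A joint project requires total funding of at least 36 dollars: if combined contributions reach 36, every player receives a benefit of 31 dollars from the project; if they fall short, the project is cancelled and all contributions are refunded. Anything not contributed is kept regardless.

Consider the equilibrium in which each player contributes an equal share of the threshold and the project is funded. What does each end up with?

Equal share of the threshold: 36/6 = 6.
At this profile no one gains by cutting their contribution: any cut drops the total below 36, the project is cancelled, contributions are refunded, and the deviator ends with 22, which is less than 22 − 6 + 31 = 47. Contributing more than 6 just wastes the excess. So contributing exactly 6 is a best response.
Each player's payoff: 22 − 6 + 31 = 47.

47 dollars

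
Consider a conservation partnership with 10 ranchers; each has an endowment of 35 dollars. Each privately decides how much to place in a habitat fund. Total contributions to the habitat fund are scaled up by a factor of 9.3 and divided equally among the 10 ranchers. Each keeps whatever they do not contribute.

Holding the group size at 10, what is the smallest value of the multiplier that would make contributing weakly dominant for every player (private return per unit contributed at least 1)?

10

A contributed unit returns (multiplier)/10 to its contributor.
This reaches 1 exactly when the multiplier is 10.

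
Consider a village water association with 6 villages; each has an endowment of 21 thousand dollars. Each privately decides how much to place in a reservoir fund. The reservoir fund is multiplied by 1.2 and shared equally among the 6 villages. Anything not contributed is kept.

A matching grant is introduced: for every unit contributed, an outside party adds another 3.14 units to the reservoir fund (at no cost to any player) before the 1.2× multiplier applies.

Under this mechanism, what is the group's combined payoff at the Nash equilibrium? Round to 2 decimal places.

126.00 thousand dollars

With the mechanism, a contributed unit returns 1.2 × 4.14 / 6 = 0.8280 per unit of net cost — still below 1 — so contributing 0 remains dominant for every player.
At the Nash equilibrium no one contributes; group total payoff = 6 × 21 = 126.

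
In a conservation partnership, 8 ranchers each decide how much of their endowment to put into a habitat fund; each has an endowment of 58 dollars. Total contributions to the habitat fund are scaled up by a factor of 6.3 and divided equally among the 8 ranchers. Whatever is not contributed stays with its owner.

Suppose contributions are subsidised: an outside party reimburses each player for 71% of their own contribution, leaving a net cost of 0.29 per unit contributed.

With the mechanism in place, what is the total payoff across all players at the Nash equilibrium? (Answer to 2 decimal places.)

3252.64 dollars

Under the mechanism each unit contributed yields (6.3/8) / 0.29 = 2.7155 back to its contributor per unit of net cost, which exceeds 1, making full contribution the dominant choice for everyone.
At the Nash equilibrium everyone contributes 58. Group total payoff = 8 × (58 × 0.71 + 6.3 × 58) = 3252.64.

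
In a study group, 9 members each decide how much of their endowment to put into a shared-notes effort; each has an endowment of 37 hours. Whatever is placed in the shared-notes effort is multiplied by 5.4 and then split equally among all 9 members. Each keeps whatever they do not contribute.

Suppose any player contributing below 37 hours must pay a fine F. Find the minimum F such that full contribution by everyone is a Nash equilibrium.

Given the others contribute fully, the best deviation is to contribute 0 (any partial contribution still incurs the fine and gives up units whose private return 0.6000 is below 1).
Deviating from 37 to 0 saves 37 hours but forfeits the deviator's share of the drop in the shared-notes effort: 5.4/9 × 37 = 22.20.
So the deviation gain is 37 − 22.20 = 14.80, and the fine must be at least 14.80 hours to wipe it out.

14.80 hours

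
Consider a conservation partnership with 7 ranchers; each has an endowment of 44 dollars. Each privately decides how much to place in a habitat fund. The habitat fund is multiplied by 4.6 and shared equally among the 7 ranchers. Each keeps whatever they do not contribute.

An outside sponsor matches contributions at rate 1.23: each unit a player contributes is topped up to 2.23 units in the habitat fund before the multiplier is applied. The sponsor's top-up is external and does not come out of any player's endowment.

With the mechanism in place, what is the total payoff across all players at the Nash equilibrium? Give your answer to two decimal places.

The effective private return per unit is now 4.6 × 2.23 / 7 = 1.4654 > 1, so every player's dominant strategy flips to full contribution.
So the Nash equilibrium is full contribution by all 7; the group earns 4.6 × 2.23 × 308 = 3159.46.

3159.46 dollars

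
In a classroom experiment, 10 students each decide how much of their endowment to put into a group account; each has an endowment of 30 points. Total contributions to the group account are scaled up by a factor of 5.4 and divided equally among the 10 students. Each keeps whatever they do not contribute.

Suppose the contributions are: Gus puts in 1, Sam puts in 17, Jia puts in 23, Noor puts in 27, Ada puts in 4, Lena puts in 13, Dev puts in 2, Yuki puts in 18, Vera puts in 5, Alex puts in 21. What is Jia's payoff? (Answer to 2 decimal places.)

Total contributed: 1 + 17 + 23 + 27 + 4 + 13 + 2 + 18 + 5 + 21 = 131.
Each receives 5.4 × 131 / 10 = 70.74 from the group account.
Jia keeps 30 − 23 = 7, so Jia's payoff is 7 + 70.74 = 77.74.

77.74 points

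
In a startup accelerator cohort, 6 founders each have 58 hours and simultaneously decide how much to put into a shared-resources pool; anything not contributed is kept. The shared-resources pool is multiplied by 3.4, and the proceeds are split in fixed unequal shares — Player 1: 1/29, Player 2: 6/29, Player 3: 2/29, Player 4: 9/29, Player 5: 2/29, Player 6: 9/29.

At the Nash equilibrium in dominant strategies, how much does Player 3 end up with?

Each unit j contributes comes back to j as 3.4 × (j's share), so j prefers to contribute only if that share exceeds 1/3.4 = 0.2941; otherwise keeping the unit dominates.
The shares above 0.2941 belong to Player 4 and Player 6, contributing 58 each; the remaining 4 contribute 0. Total contributed: 116.
Player 3 keeps 58 and receives 3.4 × 116 × 2/29 = 27.20 from the shared-resources pool, for a payoff of 85.20.

85.20 hours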